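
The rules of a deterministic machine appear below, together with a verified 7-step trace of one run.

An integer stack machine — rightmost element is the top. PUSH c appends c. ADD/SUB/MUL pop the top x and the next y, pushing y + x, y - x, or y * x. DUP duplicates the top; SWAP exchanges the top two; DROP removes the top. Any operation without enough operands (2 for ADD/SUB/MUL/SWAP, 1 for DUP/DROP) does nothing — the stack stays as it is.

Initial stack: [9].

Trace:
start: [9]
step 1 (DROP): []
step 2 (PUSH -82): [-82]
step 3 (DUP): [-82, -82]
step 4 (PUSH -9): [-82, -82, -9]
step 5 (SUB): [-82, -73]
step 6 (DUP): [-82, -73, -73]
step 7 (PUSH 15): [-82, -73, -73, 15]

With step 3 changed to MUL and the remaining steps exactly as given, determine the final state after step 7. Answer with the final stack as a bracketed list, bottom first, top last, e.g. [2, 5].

[-73, -73, 15]

(re-executing from step 3 with the substitution; state before step 3: [-82])
step 3 (MUL): [-82]
step 4 (PUSH -9): [-82, -9]
step 5 (SUB): [-73]
step 6 (DUP): [-73, -73]
step 7 (PUSH 15): [-73, -73, 15]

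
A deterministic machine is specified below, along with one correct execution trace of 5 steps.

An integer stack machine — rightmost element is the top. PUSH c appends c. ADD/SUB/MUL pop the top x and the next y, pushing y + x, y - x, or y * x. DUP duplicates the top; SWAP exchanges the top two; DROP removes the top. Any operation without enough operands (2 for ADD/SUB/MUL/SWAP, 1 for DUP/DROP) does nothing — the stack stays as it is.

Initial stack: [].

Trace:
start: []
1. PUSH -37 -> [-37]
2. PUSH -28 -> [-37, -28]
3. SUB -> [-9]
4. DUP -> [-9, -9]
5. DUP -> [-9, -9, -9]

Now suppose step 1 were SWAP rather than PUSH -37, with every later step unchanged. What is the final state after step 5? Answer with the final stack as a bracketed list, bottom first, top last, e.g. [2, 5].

(re-executing from step 1 with the substitution; state before step 1: [])
1. SWAP -> []
2. PUSH -28 -> [-28]
3. SUB -> [-28]
4. DUP -> [-28, -28]
5. DUP -> [-28, -28, -28]

[-28, -28, -28]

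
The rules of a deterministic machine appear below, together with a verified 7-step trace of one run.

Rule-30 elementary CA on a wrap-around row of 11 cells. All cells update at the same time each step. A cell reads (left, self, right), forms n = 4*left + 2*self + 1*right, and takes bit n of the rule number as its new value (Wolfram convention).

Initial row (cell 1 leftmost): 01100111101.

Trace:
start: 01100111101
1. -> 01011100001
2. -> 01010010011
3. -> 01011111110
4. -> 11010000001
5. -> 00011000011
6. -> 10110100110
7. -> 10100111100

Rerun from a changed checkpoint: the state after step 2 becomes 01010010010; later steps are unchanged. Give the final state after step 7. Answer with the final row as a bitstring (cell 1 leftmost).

state after step 2 := 01010010010
3. -> 11011111111
4. -> 00010000000
5. -> 00111000000
6. -> 01100100000
7. -> 11011110000

11011110000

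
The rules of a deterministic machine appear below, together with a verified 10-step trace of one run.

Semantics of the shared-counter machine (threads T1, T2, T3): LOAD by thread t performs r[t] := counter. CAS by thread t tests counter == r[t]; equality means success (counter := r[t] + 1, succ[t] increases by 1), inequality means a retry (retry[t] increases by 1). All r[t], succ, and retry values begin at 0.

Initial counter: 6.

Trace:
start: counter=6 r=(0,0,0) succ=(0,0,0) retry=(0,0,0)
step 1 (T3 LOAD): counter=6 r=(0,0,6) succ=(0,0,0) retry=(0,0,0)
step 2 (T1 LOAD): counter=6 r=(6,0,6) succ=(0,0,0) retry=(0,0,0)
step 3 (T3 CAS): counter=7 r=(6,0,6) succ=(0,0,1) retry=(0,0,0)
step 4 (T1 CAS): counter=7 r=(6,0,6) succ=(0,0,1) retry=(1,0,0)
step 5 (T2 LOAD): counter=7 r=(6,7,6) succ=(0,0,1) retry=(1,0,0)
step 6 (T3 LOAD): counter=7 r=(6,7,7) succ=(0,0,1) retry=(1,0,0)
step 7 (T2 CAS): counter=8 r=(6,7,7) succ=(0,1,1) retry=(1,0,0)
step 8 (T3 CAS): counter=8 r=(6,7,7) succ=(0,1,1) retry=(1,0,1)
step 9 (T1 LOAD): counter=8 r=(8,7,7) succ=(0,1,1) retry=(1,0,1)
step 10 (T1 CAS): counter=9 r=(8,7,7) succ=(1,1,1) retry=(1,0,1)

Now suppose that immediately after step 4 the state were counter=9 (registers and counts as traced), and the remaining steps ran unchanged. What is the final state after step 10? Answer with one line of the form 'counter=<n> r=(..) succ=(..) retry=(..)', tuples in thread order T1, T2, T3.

state after step 4 := counter=9 r=(6,0,6) succ=(0,0,1) retry=(1,0,0)
step 5 (T2 LOAD): counter=9 r=(6,9,6) succ=(0,0,1) retry=(1,0,0)
step 6 (T3 LOAD): counter=9 r=(6,9,9) succ=(0,0,1) retry=(1,0,0)
step 7 (T2 CAS): counter=10 r=(6,9,9) succ=(0,1,1) retry=(1,0,0)
step 8 (T3 CAS): counter=10 r=(6,9,9) succ=(0,1,1) retry=(1,0,1)
step 9 (T1 LOAD): counter=10 r=(10,9,9) succ=(0,1,1) retry=(1,0,1)
step 10 (T1 CAS): counter=11 r=(10,9,9) succ=(1,1,1) retry=(1,0,1)

counter=11 r=(10,9,9) succ=(1,1,1) retry=(1,0,1)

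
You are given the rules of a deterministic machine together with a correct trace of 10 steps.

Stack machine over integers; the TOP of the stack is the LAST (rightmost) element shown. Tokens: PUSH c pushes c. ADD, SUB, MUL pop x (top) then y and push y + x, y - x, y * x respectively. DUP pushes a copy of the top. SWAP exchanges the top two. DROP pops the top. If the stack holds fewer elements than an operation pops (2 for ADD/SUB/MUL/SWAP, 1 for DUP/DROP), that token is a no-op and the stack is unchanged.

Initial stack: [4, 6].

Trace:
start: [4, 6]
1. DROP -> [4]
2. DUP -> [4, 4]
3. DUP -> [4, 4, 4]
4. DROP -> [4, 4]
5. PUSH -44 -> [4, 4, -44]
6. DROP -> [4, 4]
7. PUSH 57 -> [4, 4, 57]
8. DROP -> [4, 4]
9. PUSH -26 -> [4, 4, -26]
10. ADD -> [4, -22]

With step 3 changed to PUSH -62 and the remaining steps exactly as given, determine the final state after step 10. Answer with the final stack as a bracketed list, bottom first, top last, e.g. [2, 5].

(re-executing from step 3 with the substitution; state before step 3: [4, 4])
3. PUSH -62 -> [4, 4, -62]
4. DROP -> [4, 4]
5. PUSH -44 -> [4, 4, -44]
6. DROP -> [4, 4]
7. PUSH 57 -> [4, 4, 57]
8. DROP -> [4, 4]
9. PUSH -26 -> [4, 4, -26]
10. ADD -> [4, -22]

[4, -22]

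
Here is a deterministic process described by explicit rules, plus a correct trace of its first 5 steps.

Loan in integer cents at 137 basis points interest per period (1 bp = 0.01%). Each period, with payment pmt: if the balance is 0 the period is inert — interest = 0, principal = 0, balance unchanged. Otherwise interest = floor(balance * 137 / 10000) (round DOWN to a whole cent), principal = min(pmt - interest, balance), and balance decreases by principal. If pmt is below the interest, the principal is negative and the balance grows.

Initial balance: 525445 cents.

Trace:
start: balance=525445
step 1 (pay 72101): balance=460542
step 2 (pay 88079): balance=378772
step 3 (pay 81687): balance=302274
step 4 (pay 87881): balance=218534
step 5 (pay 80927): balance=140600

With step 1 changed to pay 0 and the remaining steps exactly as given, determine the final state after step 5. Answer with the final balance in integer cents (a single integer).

216734

(re-executing from step 1 with the substitution; state before step 1: balance=525445)
step 1 (pay 0): balance=532643
step 2 (pay 88079): balance=451861
step 3 (pay 81687): balance=376364
step 4 (pay 87881): balance=293639
step 5 (pay 80927): balance=216734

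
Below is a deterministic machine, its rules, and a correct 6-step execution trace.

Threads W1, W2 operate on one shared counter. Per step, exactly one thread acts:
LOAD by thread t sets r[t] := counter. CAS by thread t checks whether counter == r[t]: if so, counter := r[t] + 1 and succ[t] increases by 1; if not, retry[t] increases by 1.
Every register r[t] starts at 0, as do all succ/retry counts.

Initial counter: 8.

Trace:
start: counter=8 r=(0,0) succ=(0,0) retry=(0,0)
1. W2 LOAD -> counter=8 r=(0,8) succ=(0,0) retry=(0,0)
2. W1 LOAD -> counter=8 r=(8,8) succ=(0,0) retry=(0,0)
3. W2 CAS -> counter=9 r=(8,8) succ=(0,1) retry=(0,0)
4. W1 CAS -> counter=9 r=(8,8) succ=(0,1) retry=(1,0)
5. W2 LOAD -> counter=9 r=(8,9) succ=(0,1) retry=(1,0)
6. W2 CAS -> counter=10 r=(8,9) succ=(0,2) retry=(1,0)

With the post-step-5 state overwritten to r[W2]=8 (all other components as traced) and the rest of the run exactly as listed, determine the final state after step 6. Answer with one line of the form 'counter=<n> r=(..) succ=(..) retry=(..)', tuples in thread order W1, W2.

counter=9 r=(8,8) succ=(0,1) retry=(1,1)

state after step 5 := counter=9 r=(8,8) succ=(0,1) retry=(1,0)
6. W2 CAS -> counter=9 r=(8,8) succ=(0,1) retry=(1,1)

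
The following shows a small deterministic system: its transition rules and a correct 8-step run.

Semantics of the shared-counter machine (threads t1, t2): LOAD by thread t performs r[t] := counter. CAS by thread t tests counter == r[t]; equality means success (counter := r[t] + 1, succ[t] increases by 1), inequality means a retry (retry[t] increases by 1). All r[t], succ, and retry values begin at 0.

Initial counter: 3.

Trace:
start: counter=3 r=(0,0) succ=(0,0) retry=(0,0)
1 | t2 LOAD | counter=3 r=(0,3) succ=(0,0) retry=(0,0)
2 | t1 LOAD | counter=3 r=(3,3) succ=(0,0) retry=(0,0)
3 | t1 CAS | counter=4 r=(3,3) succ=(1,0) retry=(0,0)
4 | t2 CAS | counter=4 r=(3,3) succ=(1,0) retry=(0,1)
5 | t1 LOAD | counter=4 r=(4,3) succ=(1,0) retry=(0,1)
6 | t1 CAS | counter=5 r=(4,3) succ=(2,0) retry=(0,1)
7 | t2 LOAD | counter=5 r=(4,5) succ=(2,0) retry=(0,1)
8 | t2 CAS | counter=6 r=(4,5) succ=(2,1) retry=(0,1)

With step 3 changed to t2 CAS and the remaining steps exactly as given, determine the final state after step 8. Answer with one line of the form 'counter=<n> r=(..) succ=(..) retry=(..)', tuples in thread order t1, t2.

(re-executing from step 3 with the substitution; state before step 3: counter=3 r=(3,3) succ=(0,0) retry=(0,0))
3 | t2 CAS | counter=4 r=(3,3) succ=(0,1) retry=(0,0)
4 | t2 CAS | counter=4 r=(3,3) succ=(0,1) retry=(0,1)
5 | t1 LOAD | counter=4 r=(4,3) succ=(0,1) retry=(0,1)
6 | t1 CAS | counter=5 r=(4,3) succ=(1,1) retry=(0,1)
7 | t2 LOAD | counter=5 r=(4,5) succ=(1,1) retry=(0,1)
8 | t2 CAS | counter=6 r=(4,5) succ=(1,2) retry=(0,1)

counter=6 r=(4,5) succ=(1,2) retry=(0,1)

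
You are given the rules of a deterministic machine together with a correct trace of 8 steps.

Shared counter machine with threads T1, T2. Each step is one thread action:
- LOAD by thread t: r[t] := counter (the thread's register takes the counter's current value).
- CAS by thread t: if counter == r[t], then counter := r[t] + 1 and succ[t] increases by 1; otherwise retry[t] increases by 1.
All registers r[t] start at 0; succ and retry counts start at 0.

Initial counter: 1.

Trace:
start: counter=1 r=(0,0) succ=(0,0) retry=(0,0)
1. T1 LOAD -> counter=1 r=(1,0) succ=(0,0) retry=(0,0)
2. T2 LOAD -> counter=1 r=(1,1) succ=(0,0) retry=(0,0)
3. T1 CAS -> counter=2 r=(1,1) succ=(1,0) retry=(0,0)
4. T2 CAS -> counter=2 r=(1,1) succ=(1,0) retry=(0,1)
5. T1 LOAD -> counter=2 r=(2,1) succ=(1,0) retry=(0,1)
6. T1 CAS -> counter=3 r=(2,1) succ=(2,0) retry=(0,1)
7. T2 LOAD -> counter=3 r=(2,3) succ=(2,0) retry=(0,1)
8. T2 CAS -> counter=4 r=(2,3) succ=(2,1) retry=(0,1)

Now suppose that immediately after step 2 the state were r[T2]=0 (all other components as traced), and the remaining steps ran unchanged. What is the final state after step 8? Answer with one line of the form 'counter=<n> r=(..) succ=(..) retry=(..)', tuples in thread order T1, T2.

counter=4 r=(2,3) succ=(2,1) retry=(0,1)

state after step 2 := counter=1 r=(1,0) succ=(0,0) retry=(0,0)
3. T1 CAS -> counter=2 r=(1,0) succ=(1,0) retry=(0,0)
4. T2 CAS -> counter=2 r=(1,0) succ=(1,0) retry=(0,1)
5. T1 LOAD -> counter=2 r=(2,0) succ=(1,0) retry=(0,1)
6. T1 CAS -> counter=3 r=(2,0) succ=(2,0) retry=(0,1)
7. T2 LOAD -> counter=3 r=(2,3) succ=(2,0) retry=(0,1)
8. T2 CAS -> counter=4 r=(2,3) succ=(2,1) retry=(0,1)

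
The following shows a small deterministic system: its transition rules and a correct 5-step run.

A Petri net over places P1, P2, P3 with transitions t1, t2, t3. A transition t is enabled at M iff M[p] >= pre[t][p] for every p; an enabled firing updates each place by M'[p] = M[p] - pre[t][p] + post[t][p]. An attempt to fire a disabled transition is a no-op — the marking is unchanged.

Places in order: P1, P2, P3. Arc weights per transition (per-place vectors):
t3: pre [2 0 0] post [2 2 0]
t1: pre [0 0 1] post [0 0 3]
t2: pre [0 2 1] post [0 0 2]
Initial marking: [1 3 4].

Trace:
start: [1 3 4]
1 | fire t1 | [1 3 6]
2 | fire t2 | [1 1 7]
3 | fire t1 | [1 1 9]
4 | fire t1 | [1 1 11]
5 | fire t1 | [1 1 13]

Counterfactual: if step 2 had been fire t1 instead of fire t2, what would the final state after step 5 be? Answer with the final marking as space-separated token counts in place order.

(re-executing from step 2 with the substitution; state before step 2: [1 3 6])
2 | fire t1 | [1 3 8]
3 | fire t1 | [1 3 10]
4 | fire t1 | [1 3 12]
5 | fire t1 | [1 3 14]

1 3 14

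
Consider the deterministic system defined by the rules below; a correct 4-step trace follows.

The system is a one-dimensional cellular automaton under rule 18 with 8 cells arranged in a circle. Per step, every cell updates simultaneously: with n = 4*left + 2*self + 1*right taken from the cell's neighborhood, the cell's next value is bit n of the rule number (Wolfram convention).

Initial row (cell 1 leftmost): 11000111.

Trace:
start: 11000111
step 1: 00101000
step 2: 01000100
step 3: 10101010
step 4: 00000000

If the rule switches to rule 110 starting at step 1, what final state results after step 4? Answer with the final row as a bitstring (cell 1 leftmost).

(re-executing steps 1..4 under rule 110; state before step 1: 11000111)
step 1: 01001100
step 2: 11011100
step 3: 11110101
step 4: 00011111

00011111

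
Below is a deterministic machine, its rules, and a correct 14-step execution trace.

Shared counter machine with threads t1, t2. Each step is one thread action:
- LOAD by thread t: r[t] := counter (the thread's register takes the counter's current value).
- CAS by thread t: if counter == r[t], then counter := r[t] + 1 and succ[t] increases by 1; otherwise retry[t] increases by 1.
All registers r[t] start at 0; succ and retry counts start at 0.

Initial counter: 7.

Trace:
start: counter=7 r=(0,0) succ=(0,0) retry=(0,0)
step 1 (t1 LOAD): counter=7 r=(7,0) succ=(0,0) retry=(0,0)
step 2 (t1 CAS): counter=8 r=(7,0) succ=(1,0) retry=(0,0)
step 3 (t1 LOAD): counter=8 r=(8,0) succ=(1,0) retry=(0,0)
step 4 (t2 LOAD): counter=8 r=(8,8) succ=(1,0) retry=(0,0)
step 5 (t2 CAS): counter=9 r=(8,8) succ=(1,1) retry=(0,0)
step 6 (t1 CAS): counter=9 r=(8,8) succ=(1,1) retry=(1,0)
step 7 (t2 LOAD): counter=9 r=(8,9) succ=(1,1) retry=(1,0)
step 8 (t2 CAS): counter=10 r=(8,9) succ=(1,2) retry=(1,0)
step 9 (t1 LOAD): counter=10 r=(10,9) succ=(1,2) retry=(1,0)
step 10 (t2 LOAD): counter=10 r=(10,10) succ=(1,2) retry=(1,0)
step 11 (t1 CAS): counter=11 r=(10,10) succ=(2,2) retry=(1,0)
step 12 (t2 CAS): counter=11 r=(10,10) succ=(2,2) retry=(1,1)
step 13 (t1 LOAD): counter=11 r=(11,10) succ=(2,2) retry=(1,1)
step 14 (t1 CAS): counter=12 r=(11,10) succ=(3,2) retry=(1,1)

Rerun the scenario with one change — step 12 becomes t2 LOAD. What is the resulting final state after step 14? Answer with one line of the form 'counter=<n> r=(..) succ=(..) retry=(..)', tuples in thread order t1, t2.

(re-executing from step 12 with the substitution; state before step 12: counter=11 r=(10,10) succ=(2,2) retry=(1,0))
step 12 (t2 LOAD): counter=11 r=(10,11) succ=(2,2) retry=(1,0)
step 13 (t1 LOAD): counter=11 r=(11,11) succ=(2,2) retry=(1,0)
step 14 (t1 CAS): counter=12 r=(11,11) succ=(3,2) retry=(1,0)

counter=12 r=(11,11) succ=(3,2) retry=(1,0)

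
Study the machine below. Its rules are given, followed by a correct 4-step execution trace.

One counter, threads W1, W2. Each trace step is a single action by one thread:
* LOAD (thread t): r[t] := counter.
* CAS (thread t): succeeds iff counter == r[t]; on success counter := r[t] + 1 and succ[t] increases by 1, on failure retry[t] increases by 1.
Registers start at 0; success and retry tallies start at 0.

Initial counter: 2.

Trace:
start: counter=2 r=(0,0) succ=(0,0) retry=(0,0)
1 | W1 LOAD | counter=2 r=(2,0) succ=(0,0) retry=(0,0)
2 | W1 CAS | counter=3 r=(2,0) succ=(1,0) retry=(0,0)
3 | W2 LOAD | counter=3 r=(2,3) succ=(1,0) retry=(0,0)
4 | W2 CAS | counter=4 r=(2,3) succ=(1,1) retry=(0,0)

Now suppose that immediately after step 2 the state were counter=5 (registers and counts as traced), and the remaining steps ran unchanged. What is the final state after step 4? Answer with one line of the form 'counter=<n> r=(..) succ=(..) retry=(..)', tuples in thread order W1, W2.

counter=6 r=(2,5) succ=(1,1) retry=(0,0)

state after step 2 := counter=5 r=(2,0) succ=(1,0) retry=(0,0)
3 | W2 LOAD | counter=5 r=(2,5) succ=(1,0) retry=(0,0)
4 | W2 CAS | counter=6 r=(2,5) succ=(1,1) retry=(0,0)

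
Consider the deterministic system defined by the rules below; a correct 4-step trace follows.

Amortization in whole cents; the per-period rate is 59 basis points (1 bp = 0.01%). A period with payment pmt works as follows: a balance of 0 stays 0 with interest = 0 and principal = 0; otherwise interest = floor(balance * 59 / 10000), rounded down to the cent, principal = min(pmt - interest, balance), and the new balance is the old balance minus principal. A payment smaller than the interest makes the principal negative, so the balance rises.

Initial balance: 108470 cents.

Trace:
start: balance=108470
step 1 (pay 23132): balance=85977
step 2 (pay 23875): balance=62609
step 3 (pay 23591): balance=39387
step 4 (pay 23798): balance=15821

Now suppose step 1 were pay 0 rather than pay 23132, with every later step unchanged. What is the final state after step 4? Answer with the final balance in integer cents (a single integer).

39364

(re-executing from step 1 with the substitution; state before step 1: balance=108470)
step 1 (pay 0): balance=109109
step 2 (pay 23875): balance=85877
step 3 (pay 23591): balance=62792
step 4 (pay 23798): balance=39364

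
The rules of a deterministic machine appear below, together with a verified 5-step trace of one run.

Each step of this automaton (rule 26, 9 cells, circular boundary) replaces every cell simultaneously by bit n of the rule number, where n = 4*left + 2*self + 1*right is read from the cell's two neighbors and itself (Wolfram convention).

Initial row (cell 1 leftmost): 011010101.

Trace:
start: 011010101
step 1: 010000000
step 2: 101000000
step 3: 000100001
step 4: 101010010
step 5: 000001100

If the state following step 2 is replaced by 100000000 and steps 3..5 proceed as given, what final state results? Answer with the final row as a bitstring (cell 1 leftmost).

state after step 2 := 100000000
step 3: 010000001
step 4: 001000010
step 5: 010100101

010100101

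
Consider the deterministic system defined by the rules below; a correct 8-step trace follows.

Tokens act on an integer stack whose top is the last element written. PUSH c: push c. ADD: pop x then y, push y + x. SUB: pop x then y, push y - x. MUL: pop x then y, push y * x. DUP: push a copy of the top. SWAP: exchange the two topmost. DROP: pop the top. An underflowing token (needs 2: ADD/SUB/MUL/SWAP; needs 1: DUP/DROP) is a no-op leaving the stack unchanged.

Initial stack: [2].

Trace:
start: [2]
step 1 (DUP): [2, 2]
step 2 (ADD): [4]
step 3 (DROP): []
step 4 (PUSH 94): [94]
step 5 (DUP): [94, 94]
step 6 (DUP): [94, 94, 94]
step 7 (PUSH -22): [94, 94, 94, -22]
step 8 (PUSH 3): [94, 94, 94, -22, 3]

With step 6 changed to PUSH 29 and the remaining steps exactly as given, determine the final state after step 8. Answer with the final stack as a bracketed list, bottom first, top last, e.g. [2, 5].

[94, 94, 29, -22, 3]

(re-executing from step 6 with the substitution; state before step 6: [94, 94])
step 6 (PUSH 29): [94, 94, 29]
step 7 (PUSH -22): [94, 94, 29, -22]
step 8 (PUSH 3): [94, 94, 29, -22, 3]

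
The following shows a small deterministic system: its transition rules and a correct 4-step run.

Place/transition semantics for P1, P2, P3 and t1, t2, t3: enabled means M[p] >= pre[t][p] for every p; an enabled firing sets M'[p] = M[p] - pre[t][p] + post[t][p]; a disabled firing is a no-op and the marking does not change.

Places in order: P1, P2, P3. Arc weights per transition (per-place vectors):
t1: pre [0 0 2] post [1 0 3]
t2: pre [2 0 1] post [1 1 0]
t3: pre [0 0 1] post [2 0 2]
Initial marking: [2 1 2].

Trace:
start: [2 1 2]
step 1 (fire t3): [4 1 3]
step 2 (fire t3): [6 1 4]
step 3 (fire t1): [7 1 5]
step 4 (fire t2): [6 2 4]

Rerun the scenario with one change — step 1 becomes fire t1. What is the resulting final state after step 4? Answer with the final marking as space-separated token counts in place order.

5 2 4

(re-executing from step 1 with the substitution; state before step 1: [2 1 2])
step 1 (fire t1): [3 1 3]
step 2 (fire t3): [5 1 4]
step 3 (fire t1): [6 1 5]
step 4 (fire t2): [5 2 4]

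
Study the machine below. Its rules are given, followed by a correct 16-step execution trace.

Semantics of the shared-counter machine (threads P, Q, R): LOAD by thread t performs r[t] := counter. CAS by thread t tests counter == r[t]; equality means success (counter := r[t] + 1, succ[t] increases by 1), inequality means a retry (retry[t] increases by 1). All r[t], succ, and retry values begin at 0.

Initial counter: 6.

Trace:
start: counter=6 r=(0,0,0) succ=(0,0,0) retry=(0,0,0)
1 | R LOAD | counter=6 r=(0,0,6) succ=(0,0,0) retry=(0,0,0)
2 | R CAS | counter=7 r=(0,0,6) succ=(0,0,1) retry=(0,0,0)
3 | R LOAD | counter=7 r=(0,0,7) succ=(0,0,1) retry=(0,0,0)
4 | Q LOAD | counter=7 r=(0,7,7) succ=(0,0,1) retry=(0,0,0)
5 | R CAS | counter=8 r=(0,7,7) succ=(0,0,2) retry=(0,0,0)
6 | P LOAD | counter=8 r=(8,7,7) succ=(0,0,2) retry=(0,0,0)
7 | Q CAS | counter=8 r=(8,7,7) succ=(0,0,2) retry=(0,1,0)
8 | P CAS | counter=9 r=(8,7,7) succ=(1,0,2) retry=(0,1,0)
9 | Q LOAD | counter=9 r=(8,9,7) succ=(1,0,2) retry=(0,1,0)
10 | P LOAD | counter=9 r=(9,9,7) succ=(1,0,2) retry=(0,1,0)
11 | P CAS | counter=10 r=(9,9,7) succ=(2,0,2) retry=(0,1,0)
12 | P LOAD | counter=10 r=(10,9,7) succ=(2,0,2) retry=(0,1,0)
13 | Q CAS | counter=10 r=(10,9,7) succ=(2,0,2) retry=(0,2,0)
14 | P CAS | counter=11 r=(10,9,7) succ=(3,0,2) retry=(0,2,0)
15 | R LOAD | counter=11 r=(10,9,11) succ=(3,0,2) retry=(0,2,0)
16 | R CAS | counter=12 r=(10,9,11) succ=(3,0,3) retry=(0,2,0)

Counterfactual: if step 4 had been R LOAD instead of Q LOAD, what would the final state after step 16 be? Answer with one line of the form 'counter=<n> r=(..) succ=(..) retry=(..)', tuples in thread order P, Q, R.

(re-executing from step 4 with the substitution; state before step 4: counter=7 r=(0,0,7) succ=(0,0,1) retry=(0,0,0))
4 | R LOAD | counter=7 r=(0,0,7) succ=(0,0,1) retry=(0,0,0)
5 | R CAS | counter=8 r=(0,0,7) succ=(0,0,2) retry=(0,0,0)
6 | P LOAD | counter=8 r=(8,0,7) succ=(0,0,2) retry=(0,0,0)
7 | Q CAS | counter=8 r=(8,0,7) succ=(0,0,2) retry=(0,1,0)
8 | P CAS | counter=9 r=(8,0,7) succ=(1,0,2) retry=(0,1,0)
9 | Q LOAD | counter=9 r=(8,9,7) succ=(1,0,2) retry=(0,1,0)
10 | P LOAD | counter=9 r=(9,9,7) succ=(1,0,2) retry=(0,1,0)
11 | P CAS | counter=10 r=(9,9,7) succ=(2,0,2) retry=(0,1,0)
12 | P LOAD | counter=10 r=(10,9,7) succ=(2,0,2) retry=(0,1,0)
13 | Q CAS | counter=10 r=(10,9,7) succ=(2,0,2) retry=(0,2,0)
14 | P CAS | counter=11 r=(10,9,7) succ=(3,0,2) retry=(0,2,0)
15 | R LOAD | counter=11 r=(10,9,11) succ=(3,0,2) retry=(0,2,0)
16 | R CAS | counter=12 r=(10,9,11) succ=(3,0,3) retry=(0,2,0)

counter=12 r=(10,9,11) succ=(3,0,3) retry=(0,2,0)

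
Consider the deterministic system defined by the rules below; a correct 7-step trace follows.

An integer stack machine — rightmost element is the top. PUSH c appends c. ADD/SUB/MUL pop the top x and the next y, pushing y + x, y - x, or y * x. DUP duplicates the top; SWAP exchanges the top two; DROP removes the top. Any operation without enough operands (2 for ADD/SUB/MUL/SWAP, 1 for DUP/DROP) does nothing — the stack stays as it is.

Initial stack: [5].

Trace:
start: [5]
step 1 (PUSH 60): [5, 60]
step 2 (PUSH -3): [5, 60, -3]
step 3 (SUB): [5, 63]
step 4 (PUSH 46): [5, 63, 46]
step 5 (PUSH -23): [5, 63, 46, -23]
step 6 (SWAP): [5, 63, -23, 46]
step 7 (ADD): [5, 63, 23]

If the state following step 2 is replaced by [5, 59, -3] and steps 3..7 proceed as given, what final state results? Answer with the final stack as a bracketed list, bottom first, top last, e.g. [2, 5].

state after step 2 := [5, 59, -3]
step 3 (SUB): [5, 62]
step 4 (PUSH 46): [5, 62, 46]
step 5 (PUSH -23): [5, 62, 46, -23]
step 6 (SWAP): [5, 62, -23, 46]
step 7 (ADD): [5, 62, 23]

[5, 62, 23]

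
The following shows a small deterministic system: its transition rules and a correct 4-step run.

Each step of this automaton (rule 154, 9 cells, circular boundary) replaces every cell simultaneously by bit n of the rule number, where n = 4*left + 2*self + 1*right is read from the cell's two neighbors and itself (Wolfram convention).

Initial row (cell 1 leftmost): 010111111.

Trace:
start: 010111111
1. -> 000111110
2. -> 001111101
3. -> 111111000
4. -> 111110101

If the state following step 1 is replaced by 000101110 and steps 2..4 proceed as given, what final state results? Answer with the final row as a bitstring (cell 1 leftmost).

100110101

state after step 1 := 000101110
2. -> 001001101
3. -> 110111000
4. -> 100110101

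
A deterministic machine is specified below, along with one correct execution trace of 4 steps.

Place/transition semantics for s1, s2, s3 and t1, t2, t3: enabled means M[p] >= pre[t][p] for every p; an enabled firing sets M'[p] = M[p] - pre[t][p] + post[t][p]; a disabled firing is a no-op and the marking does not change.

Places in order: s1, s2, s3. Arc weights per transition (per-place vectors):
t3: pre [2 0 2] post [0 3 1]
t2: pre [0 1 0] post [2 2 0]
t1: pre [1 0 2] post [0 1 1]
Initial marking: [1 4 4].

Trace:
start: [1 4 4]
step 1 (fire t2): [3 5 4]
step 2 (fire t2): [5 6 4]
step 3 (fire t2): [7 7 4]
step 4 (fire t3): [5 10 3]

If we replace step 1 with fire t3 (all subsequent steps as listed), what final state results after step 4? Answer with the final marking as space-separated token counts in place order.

3 9 3

(re-executing from step 1 with the substitution; state before step 1: [1 4 4])
step 1 (fire t3): [1 4 4]
step 2 (fire t2): [3 5 4]
step 3 (fire t2): [5 6 4]
step 4 (fire t3): [3 9 3]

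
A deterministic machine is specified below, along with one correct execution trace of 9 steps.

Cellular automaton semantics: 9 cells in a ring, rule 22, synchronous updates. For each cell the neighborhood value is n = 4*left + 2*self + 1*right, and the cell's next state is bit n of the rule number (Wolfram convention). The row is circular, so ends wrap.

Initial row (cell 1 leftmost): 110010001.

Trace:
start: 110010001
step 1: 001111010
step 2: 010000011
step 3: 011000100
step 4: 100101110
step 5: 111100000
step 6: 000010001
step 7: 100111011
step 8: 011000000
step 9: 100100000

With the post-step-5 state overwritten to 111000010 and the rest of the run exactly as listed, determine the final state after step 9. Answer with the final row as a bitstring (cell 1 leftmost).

001001000

state after step 5 := 111000010
step 6: 000100110
step 7: 001111001
step 8: 110000111
step 9: 001001000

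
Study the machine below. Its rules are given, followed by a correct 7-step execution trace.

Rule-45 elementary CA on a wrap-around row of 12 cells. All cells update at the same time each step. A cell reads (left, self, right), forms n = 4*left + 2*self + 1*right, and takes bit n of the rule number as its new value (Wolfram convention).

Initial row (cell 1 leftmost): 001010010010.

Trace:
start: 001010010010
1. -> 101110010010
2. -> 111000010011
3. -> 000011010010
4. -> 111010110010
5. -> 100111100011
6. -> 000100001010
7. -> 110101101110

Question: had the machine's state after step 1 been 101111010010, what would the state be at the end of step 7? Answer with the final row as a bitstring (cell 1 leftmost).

110101010111

state after step 1 := 101111010010
2. -> 111000110011
3. -> 000010100010
4. -> 111011101010
5. -> 100110011111
6. -> 000100010000
7. -> 110101010111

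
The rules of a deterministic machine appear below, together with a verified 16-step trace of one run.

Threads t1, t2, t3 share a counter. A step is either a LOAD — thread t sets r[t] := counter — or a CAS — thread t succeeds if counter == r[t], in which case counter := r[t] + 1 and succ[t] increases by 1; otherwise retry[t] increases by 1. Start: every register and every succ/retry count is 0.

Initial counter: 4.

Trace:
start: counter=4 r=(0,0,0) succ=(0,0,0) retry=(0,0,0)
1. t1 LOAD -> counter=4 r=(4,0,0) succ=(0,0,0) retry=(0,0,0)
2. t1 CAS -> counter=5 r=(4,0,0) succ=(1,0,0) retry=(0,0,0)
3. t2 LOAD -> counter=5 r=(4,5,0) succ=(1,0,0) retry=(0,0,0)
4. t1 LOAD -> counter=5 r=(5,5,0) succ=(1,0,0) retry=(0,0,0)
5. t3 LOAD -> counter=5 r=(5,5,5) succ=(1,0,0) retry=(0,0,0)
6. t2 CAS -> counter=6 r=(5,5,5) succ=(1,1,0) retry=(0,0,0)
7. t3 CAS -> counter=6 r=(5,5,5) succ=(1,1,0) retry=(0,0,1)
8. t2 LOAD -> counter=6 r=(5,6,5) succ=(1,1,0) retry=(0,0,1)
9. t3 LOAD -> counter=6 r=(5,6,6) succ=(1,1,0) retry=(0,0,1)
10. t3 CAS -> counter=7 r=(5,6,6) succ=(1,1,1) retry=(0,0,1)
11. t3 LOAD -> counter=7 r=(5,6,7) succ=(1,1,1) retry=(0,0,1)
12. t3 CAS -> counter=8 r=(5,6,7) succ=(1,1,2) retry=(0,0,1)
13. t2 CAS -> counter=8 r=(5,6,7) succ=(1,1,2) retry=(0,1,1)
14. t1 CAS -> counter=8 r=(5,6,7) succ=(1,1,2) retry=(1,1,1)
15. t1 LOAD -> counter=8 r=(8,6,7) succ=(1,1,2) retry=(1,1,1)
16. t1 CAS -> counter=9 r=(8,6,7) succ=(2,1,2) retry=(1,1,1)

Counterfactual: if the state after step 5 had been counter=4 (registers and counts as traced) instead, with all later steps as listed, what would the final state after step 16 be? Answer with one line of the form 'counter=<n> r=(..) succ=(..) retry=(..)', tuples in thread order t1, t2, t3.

counter=7 r=(6,4,5) succ=(2,0,2) retry=(1,2,1)

state after step 5 := counter=4 r=(5,5,5) succ=(1,0,0) retry=(0,0,0)
6. t2 CAS -> counter=4 r=(5,5,5) succ=(1,0,0) retry=(0,1,0)
7. t3 CAS -> counter=4 r=(5,5,5) succ=(1,0,0) retry=(0,1,1)
8. t2 LOAD -> counter=4 r=(5,4,5) succ=(1,0,0) retry=(0,1,1)
9. t3 LOAD -> counter=4 r=(5,4,4) succ=(1,0,0) retry=(0,1,1)
10. t3 CAS -> counter=5 r=(5,4,4) succ=(1,0,1) retry=(0,1,1)
11. t3 LOAD -> counter=5 r=(5,4,5) succ=(1,0,1) retry=(0,1,1)
12. t3 CAS -> counter=6 r=(5,4,5) succ=(1,0,2) retry=(0,1,1)
13. t2 CAS -> counter=6 r=(5,4,5) succ=(1,0,2) retry=(0,2,1)
14. t1 CAS -> counter=6 r=(5,4,5) succ=(1,0,2) retry=(1,2,1)
15. t1 LOAD -> counter=6 r=(6,4,5) succ=(1,0,2) retry=(1,2,1)
16. t1 CAS -> counter=7 r=(6,4,5) succ=(2,0,2) retry=(1,2,1)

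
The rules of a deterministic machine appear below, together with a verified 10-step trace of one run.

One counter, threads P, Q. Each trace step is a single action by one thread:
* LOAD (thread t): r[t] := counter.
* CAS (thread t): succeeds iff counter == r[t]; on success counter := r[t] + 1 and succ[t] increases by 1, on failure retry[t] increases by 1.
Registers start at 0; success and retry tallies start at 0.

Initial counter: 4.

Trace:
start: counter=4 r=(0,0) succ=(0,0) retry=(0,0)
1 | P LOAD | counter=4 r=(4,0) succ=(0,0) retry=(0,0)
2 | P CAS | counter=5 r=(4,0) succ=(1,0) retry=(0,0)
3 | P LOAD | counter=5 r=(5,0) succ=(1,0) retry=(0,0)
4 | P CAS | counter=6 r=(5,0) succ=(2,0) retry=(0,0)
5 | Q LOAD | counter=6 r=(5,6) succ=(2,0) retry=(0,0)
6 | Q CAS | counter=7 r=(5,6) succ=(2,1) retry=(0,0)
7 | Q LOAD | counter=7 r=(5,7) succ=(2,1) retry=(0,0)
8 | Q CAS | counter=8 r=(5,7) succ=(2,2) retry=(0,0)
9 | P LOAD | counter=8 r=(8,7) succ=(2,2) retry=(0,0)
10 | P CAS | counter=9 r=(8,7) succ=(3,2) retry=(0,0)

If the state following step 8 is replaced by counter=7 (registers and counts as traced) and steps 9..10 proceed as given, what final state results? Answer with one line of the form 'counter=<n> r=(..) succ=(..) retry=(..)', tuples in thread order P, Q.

counter=8 r=(7,7) succ=(3,2) retry=(0,0)

state after step 8 := counter=7 r=(5,7) succ=(2,2) retry=(0,0)
9 | P LOAD | counter=7 r=(7,7) succ=(2,2) retry=(0,0)
10 | P CAS | counter=8 r=(7,7) succ=(3,2) retry=(0,0)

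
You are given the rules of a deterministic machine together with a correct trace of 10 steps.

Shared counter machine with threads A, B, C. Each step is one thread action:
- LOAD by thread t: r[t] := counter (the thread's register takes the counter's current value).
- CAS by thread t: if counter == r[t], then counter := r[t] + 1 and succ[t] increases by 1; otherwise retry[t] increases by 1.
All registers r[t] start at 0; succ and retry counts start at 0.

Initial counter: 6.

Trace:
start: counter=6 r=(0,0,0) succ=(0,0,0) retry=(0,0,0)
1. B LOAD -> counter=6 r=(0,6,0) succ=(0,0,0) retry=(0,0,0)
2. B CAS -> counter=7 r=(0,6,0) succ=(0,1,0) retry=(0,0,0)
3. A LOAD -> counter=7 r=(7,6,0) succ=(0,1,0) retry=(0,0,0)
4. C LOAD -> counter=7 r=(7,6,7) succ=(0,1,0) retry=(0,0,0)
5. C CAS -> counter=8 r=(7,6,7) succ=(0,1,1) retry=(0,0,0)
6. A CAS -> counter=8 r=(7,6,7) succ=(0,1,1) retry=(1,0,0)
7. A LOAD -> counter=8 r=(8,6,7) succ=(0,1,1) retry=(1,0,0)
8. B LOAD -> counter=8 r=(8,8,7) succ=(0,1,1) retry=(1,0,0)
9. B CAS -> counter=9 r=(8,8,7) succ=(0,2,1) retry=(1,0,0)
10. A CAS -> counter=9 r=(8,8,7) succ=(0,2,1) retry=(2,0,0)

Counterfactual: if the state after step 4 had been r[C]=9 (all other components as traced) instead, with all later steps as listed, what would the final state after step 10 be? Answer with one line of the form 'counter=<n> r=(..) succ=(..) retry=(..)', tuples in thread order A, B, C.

counter=9 r=(8,8,9) succ=(1,2,0) retry=(1,0,1)

state after step 4 := counter=7 r=(7,6,9) succ=(0,1,0) retry=(0,0,0)
5. C CAS -> counter=7 r=(7,6,9) succ=(0,1,0) retry=(0,0,1)
6. A CAS -> counter=8 r=(7,6,9) succ=(1,1,0) retry=(0,0,1)
7. A LOAD -> counter=8 r=(8,6,9) succ=(1,1,0) retry=(0,0,1)
8. B LOAD -> counter=8 r=(8,8,9) succ=(1,1,0) retry=(0,0,1)
9. B CAS -> counter=9 r=(8,8,9) succ=(1,2,0) retry=(0,0,1)
10. A CAS -> counter=9 r=(8,8,9) succ=(1,2,0) retry=(1,0,1)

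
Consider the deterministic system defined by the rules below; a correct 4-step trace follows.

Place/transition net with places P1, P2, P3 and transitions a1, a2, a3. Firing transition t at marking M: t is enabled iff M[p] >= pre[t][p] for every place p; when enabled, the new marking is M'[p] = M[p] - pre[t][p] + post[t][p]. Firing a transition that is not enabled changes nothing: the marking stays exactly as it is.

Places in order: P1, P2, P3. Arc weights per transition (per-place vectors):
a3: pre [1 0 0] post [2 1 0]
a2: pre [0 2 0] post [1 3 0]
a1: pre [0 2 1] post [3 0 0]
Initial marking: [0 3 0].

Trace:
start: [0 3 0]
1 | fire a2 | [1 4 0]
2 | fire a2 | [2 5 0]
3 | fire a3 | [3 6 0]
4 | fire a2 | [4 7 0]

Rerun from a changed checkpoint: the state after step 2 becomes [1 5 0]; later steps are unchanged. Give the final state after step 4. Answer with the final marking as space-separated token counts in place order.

3 7 0

state after step 2 := [1 5 0]
3 | fire a3 | [2 6 0]
4 | fire a2 | [3 7 0]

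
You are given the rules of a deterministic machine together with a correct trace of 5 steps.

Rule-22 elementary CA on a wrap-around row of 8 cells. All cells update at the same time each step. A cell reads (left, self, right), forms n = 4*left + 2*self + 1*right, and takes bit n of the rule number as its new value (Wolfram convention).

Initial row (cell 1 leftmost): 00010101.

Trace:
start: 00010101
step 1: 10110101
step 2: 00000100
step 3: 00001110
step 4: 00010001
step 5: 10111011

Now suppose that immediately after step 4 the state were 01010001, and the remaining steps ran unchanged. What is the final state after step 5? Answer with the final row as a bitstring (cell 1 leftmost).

state after step 4 := 01010001
step 5: 01011011

01011011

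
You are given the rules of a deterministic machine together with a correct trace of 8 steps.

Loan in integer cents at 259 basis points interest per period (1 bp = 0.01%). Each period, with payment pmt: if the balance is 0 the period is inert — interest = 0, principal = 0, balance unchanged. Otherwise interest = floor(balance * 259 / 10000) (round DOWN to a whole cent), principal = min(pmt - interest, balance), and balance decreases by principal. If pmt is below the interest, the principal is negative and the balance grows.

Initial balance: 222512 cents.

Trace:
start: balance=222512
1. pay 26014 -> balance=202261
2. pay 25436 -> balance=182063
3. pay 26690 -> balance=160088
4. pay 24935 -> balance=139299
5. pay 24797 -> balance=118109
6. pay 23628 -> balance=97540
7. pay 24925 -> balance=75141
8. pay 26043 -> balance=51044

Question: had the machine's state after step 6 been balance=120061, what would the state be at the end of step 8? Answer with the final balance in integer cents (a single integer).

state after step 6 := balance=120061
7. pay 24925 -> balance=98245
8. pay 26043 -> balance=74746

74746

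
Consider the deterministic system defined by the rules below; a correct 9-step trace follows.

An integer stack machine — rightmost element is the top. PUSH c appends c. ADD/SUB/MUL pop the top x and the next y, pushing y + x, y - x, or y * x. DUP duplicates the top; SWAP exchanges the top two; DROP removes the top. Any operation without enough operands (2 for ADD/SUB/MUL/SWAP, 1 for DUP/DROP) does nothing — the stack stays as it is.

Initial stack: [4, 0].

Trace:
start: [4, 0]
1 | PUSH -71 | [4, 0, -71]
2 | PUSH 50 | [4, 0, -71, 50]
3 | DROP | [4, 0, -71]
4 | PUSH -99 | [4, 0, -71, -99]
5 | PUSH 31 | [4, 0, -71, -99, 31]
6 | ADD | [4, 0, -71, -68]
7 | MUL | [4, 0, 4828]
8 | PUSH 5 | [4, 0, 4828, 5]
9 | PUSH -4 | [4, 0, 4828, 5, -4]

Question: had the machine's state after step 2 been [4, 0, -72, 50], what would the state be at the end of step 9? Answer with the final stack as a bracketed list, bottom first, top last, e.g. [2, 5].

state after step 2 := [4, 0, -72, 50]
3 | DROP | [4, 0, -72]
4 | PUSH -99 | [4, 0, -72, -99]
5 | PUSH 31 | [4, 0, -72, -99, 31]
6 | ADD | [4, 0, -72, -68]
7 | MUL | [4, 0, 4896]
8 | PUSH 5 | [4, 0, 4896, 5]
9 | PUSH -4 | [4, 0, 4896, 5, -4]

[4, 0, 4896, 5, -4]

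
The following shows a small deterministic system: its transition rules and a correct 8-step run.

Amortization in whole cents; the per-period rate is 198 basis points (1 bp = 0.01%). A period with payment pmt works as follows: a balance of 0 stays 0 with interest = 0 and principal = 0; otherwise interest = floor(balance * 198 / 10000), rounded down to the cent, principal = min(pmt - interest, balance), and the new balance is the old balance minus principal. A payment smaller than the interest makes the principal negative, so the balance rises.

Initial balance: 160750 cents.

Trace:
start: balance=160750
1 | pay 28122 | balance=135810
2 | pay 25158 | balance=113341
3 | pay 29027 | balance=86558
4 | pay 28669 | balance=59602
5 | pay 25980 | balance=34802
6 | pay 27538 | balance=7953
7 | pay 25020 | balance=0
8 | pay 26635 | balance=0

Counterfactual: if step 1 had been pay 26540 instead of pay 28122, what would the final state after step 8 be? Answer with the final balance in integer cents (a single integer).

(re-executing from step 1 with the substitution; state before step 1: balance=160750)
1 | pay 26540 | balance=137392
2 | pay 25158 | balance=114954
3 | pay 29027 | balance=88203
4 | pay 28669 | balance=61280
5 | pay 25980 | balance=36513
6 | pay 27538 | balance=9697
7 | pay 25020 | balance=0
8 | pay 26635 | balance=0

0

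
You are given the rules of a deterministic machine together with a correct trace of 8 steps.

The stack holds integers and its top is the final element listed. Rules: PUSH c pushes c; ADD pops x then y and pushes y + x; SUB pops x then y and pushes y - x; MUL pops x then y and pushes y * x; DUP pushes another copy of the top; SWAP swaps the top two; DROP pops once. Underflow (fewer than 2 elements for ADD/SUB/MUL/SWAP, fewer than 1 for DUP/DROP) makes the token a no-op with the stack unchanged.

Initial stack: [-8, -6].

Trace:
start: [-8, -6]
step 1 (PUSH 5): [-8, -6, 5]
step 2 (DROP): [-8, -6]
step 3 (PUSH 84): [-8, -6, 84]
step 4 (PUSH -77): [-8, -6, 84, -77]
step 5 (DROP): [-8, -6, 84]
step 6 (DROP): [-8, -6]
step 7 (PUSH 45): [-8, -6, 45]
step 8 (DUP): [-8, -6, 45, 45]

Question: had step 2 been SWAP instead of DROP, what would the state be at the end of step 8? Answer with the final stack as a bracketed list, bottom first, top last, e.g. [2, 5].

(re-executing from step 2 with the substitution; state before step 2: [-8, -6, 5])
step 2 (SWAP): [-8, 5, -6]
step 3 (PUSH 84): [-8, 5, -6, 84]
step 4 (PUSH -77): [-8, 5, -6, 84, -77]
step 5 (DROP): [-8, 5, -6, 84]
step 6 (DROP): [-8, 5, -6]
step 7 (PUSH 45): [-8, 5, -6, 45]
step 8 (DUP): [-8, 5, -6, 45, 45]

[-8, 5, -6, 45, 45]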